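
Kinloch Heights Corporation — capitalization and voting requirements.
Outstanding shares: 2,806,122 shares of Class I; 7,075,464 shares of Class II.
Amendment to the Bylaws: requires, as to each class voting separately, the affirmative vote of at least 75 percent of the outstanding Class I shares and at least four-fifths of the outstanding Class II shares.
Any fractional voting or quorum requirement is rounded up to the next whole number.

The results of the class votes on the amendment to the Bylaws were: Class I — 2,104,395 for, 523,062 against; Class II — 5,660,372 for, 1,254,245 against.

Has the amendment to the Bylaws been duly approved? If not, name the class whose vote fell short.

Class I: 3/4 of 2806122 = 2104591.50, rounded up to 2104592; 2,104,592 required, 2,104,395 in favor — not approved.
Class II: 4/5 of 7075464 = 5660371.20, rounded up to 5660372; 5,660,372 required, 5,660,372 in favor — approved.

Not approved — the Class I shares did not give the required vote.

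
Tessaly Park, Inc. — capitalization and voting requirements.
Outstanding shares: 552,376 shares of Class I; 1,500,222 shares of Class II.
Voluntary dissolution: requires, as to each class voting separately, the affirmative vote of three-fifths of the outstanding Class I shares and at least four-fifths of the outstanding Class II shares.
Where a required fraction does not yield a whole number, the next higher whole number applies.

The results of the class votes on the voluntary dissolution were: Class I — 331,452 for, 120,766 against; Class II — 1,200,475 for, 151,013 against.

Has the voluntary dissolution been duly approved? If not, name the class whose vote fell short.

Class I: 3/5 of 552376 = 331425.60, rounded up to 331426; 331,426 required, 331,452 in favor — approved.
Class II: 4/5 of 1500222 = 1200177.60, rounded up to 1200178; 1,200,178 required, 1,200,475 in favor — approved.

Approved — every class gave the required vote.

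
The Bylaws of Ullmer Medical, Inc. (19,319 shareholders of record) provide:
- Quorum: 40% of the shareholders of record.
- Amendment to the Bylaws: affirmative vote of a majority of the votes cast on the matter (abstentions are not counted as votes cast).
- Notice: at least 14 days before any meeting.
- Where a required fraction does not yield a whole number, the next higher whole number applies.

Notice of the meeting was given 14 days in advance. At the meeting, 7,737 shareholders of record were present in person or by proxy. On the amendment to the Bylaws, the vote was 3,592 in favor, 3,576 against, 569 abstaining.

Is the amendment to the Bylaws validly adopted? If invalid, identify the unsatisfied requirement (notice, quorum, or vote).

Valid — all requirements satisfied.

Notice: 14 days given; 14 required. Satisfied.
Quorum: 40% of 19,319 = 7,727.60, rounded up to 7,728; 7,737 present. Satisfied.
Vote: requires a majority of the votes cast (7,737 − 569 abstaining = 7,168); a majority of 7168 is 3585, so 3,585 needed; 3,592 in favor. Satisfied.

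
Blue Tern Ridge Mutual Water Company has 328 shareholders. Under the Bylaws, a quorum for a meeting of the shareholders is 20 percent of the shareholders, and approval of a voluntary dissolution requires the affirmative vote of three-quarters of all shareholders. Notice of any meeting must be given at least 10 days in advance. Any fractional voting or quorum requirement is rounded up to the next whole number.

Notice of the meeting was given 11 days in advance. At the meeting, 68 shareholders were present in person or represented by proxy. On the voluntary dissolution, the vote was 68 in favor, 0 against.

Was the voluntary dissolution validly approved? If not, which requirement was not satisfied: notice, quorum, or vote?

Notice: 11 days given; 10 required. Satisfied.
Quorum: 20% of 328 = 65.60, rounded up to 66; 68 present. Satisfied.
Vote: requires three-fourths of all shareholders (328); 3/4 of 328 = 246, so 246 needed; 68 in favor. Not satisfied.

Invalid — vote requirement not satisfied.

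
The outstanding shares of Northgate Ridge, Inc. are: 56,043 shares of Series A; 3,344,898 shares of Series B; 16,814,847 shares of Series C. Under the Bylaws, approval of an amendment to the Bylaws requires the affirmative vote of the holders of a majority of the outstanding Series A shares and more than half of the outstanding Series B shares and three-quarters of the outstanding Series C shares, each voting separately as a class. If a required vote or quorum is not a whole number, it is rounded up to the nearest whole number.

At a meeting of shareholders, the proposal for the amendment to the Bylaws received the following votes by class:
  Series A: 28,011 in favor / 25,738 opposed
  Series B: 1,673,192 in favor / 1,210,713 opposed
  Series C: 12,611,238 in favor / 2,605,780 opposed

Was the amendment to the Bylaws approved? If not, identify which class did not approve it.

Series A: a majority of 56043 is 28022; 28,022 required, 28,011 in favor — not approved.
Series B: a majority of 3344898 is 1672450; 1,672,450 required, 1,673,192 in favor — approved.
Series C: 3/4 of 16814847 = 12611135.25, rounded up to 12611136; 12,611,136 required, 12,611,238 in favor — approved.

Not approved — the Series A shares did not give the required vote.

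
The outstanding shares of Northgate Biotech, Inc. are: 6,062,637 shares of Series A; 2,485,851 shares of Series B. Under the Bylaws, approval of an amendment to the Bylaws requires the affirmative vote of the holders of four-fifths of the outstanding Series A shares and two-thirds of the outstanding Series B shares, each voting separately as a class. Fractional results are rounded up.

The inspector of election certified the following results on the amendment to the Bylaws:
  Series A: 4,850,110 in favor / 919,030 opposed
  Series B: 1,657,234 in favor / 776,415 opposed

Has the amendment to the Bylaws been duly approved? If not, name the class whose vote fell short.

Series A: 4/5 of 6062637 = 4850109.60, rounded up to 4850110; 4,850,110 required, 4,850,110 in favor — approved.
Series B: 2/3 of 2485851 = 1657234; 1,657,234 required, 1,657,234 in favor — approved.

Approved — every class gave the required vote.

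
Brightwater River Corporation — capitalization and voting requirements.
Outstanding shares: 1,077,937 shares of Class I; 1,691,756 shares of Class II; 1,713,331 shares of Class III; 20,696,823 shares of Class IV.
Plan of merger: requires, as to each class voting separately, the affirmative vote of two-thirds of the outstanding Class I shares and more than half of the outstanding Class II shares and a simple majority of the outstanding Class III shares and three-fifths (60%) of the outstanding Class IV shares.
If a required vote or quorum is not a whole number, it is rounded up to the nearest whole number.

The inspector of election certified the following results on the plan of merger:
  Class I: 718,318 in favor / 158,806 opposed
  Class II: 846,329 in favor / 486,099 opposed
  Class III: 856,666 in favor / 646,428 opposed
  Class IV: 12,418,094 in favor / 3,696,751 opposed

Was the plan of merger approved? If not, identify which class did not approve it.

Not approved — the Class I shares did not give the required vote.

Class I: 2/3 of 1077937 = 718624.67, rounded up to 718625; 718,625 required, 718,318 in favor — not approved.
Class II: a majority of 1691756 is 845879; 845,879 required, 846,329 in favor — approved.
Class III: a majority of 1713331 is 856666; 856,666 required, 856,666 in favor — approved.
Class IV: 3/5 of 20696823 = 12418093.80, rounded up to 12418094; 12,418,094 required, 12,418,094 in favor — approved.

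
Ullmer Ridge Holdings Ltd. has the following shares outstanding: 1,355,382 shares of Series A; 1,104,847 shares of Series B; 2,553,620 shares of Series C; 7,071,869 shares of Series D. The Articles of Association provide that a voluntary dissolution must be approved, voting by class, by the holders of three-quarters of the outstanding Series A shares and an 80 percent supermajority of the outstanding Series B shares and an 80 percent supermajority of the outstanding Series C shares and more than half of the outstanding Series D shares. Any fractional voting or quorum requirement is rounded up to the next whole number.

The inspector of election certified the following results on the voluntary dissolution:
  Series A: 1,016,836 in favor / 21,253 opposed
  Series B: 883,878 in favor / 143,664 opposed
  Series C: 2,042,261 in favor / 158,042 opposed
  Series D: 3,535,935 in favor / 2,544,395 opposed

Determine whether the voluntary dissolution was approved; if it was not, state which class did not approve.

Not approved — the Series C shares did not give the required vote.

Series A: 3/4 of 1355382 = 1016536.50, rounded up to 1016537; 1,016,537 required, 1,016,836 in favor — approved.
Series B: 4/5 of 1104847 = 883877.60, rounded up to 883878; 883,878 required, 883,878 in favor — approved.
Series C: 4/5 of 2553620 = 2042896; 2,042,896 required, 2,042,261 in favor — not approved.
Series D: a majority of 7071869 is 3535935; 3,535,935 required, 3,535,935 in favor — approved.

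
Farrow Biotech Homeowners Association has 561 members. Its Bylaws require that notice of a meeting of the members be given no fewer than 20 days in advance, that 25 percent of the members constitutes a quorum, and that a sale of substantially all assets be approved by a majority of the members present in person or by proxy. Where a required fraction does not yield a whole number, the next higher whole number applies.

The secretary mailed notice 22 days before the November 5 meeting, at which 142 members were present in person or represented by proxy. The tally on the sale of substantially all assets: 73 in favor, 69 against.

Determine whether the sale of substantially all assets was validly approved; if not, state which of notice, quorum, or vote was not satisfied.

Valid — all requirements satisfied.

Notice: 22 days given; 20 required. Satisfied.
Quorum: 25% of 561 = 140.25, rounded up to 141; 142 present. Satisfied.
Vote: requires a majority of those present (142); a majority of 142 is 72, so 72 needed; 73 in favor. Satisfied.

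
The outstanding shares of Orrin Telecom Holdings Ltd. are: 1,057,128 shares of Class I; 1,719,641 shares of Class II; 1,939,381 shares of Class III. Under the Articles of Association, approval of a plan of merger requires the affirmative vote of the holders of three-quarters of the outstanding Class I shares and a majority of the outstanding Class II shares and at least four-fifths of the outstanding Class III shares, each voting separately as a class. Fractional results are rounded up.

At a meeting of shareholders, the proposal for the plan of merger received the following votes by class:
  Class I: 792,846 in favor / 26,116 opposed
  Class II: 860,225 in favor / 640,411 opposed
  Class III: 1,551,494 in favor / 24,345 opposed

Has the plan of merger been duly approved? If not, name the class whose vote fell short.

Class I: 3/4 of 1057128 = 792846; 792,846 required, 792,846 in favor — approved.
Class II: a majority of 1719641 is 859821; 859,821 required, 860,225 in favor — approved.
Class III: 4/5 of 1939381 = 1551504.80, rounded up to 1551505; 1,551,505 required, 1,551,494 in favor — not approved.

Not approved — the Class III shares did not give the required vote.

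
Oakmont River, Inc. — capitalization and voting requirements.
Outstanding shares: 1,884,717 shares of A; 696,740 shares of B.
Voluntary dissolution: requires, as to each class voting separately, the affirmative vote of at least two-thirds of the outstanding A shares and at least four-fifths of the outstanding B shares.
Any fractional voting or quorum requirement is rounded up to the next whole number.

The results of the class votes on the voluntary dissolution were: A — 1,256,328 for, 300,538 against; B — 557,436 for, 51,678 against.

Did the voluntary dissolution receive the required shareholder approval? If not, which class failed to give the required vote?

Not approved — the A shares did not give the required vote.

A: 2/3 of 1884717 = 1256478; 1,256,478 required, 1,256,328 in favor — not approved.
B: 4/5 of 696740 = 557392; 557,392 required, 557,436 in favor — approved.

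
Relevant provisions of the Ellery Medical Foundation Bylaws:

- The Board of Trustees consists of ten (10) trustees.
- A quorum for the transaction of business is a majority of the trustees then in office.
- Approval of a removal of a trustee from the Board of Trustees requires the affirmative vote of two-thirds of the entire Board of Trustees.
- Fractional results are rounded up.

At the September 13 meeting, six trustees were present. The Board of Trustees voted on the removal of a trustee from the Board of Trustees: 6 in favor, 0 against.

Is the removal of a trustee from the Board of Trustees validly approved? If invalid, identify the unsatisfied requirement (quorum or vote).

Quorum: 6 present; quorum is 6. Satisfied.
Vote: the removal of a trustee from the Board of Trustees requires two-thirds of the entire Board of Trustees (10). 2/3 of 10 = 6.67, rounded up to 7, so 7 affirmative votes are needed; 6 voted in favor. Not satisfied.

Invalid — vote requirement not satisfied.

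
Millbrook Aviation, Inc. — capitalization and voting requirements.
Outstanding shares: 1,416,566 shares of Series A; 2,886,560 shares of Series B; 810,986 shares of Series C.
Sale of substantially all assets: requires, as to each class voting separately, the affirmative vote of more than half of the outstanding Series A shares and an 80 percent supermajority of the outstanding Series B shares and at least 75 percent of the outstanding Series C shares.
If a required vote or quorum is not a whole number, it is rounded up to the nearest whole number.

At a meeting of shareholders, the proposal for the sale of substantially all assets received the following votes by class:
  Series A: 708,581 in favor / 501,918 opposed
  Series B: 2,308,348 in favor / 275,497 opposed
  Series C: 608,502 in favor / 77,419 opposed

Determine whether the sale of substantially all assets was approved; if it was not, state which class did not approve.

Series A: a majority of 1416566 is 708284; 708,284 required, 708,581 in favor — approved.
Series B: 4/5 of 2886560 = 2309248; 2,309,248 required, 2,308,348 in favor — not approved.
Series C: 3/4 of 810986 = 608239.50, rounded up to 608240; 608,240 required, 608,502 in favor — approved.

Not approved — the Series B shares did not give the required vote.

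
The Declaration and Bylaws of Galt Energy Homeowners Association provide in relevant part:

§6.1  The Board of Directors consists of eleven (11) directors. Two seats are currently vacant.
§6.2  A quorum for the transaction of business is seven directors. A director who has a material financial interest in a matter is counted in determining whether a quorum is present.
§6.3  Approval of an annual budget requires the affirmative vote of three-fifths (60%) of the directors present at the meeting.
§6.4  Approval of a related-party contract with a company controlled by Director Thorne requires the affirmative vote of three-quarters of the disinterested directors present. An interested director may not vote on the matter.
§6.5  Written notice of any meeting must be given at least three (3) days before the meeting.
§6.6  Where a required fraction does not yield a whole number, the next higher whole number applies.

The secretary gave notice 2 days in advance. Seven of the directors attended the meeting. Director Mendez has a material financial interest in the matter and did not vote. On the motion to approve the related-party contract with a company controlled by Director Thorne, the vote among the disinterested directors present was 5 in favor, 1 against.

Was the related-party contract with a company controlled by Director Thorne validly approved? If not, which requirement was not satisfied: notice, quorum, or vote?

Invalid — notice requirement not satisfied.

Notice: 2 days given; 3 required (2 < 3). Not satisfied.
Quorum: 7 present (interested directors count toward quorum); quorum is 7. Satisfied.
Vote: the related-party contract with a company controlled by Director Thorne requires three-fourths of the disinterested directors present (7 − 1 = 6). 3/4 of 6 = 4.50, rounded up to 5, so 5 affirmative votes are needed; 5 voted in favor. Satisfied.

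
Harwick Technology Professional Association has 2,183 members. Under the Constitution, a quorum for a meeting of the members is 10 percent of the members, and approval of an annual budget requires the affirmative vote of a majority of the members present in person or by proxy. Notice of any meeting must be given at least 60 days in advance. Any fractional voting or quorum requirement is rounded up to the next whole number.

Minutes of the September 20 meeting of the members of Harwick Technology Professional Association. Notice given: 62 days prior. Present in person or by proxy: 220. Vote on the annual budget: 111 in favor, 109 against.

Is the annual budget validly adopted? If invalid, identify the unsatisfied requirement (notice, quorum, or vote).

Valid — all requirements satisfied.

Notice: 62 days given; 60 required. Satisfied.
Quorum: 10% of 2,183 = 218.30, rounded up to 219; 220 present. Satisfied.
Vote: requires a majority of those present (220); a majority of 220 is 111, so 111 needed; 111 in favor. Satisfied.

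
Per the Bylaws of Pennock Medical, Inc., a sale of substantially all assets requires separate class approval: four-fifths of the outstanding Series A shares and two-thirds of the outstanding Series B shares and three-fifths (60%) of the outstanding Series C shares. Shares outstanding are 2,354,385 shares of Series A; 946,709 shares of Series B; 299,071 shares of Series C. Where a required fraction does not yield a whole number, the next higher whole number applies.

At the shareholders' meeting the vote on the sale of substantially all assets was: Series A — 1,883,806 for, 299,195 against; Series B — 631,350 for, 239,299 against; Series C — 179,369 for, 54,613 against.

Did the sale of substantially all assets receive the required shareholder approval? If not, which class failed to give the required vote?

Series A: 4/5 of 2354385 = 1883508; 1,883,508 required, 1,883,806 in favor — approved.
Series B: 2/3 of 946709 = 631139.33, rounded up to 631140; 631,140 required, 631,350 in favor — approved.
Series C: 3/5 of 299071 = 179442.60, rounded up to 179443; 179,443 required, 179,369 in favor — not approved.

Not approved — the Series C shares did not give the required vote.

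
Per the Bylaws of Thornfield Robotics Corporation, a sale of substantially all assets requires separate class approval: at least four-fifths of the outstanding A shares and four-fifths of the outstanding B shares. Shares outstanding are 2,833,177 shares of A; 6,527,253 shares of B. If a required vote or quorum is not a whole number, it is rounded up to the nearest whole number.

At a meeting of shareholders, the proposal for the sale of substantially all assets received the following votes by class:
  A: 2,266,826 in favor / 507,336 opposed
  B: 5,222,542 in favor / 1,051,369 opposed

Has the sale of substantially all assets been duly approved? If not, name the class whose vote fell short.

Approved — every class gave the required vote.

A: 4/5 of 2833177 = 2266541.60, rounded up to 2266542; 2,266,542 required, 2,266,826 in favor — approved.
B: 4/5 of 6527253 = 5221802.40, rounded up to 5221803; 5,221,803 required, 5,222,542 in favor — approved.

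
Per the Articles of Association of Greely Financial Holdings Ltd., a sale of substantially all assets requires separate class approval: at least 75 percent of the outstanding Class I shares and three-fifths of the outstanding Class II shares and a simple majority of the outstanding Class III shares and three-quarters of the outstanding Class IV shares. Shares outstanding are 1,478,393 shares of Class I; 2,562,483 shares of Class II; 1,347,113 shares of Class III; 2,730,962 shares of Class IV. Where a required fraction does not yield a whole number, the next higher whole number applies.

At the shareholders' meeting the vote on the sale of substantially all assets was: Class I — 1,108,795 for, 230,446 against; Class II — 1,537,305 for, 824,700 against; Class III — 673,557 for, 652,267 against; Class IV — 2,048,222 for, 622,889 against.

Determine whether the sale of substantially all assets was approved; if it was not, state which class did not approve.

Class I: 3/4 of 1478393 = 1108794.75, rounded up to 1108795; 1,108,795 required, 1,108,795 in favor — approved.
Class II: 3/5 of 2562483 = 1537489.80, rounded up to 1537490; 1,537,490 required, 1,537,305 in favor — not approved.
Class III: a majority of 1347113 is 673557; 673,557 required, 673,557 in favor — approved.
Class IV: 3/4 of 2730962 = 2048221.50, rounded up to 2048222; 2,048,222 required, 2,048,222 in favor — approved.

Not approved — the Class II shares did not give the required vote.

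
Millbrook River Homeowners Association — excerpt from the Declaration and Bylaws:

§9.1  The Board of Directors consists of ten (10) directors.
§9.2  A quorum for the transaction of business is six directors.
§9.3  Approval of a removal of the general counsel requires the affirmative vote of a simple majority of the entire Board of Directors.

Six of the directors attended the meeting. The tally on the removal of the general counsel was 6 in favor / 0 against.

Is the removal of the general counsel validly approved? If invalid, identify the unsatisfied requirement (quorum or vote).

Valid — all requirements satisfied.

Quorum: 6 present; quorum is 6. Satisfied.
Vote: the removal of the general counsel requires a majority of the entire Board of Directors (10). A majority of 10 is 6, so 6 affirmative votes are needed; 6 voted in favor. Satisfied.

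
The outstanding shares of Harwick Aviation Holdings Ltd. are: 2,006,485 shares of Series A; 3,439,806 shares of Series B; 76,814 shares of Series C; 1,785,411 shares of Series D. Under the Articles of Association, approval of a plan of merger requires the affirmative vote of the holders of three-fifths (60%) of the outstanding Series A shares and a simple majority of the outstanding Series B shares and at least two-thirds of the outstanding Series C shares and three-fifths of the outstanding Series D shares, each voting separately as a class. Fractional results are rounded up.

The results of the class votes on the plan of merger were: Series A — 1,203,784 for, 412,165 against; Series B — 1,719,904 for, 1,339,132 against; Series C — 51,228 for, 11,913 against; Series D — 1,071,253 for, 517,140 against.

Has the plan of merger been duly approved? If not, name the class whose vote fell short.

Not approved — the Series A shares did not give the required vote.

Series A: 3/5 of 2006485 = 1203891; 1,203,891 required, 1,203,784 in favor — not approved.
Series B: a majority of 3439806 is 1719904; 1,719,904 required, 1,719,904 in favor — approved.
Series C: 2/3 of 76814 = 51209.33, rounded up to 51210; 51,210 required, 51,228 in favor — approved.
Series D: 3/5 of 1785411 = 1071246.60, rounded up to 1071247; 1,071,247 required, 1,071,253 in favor — approved.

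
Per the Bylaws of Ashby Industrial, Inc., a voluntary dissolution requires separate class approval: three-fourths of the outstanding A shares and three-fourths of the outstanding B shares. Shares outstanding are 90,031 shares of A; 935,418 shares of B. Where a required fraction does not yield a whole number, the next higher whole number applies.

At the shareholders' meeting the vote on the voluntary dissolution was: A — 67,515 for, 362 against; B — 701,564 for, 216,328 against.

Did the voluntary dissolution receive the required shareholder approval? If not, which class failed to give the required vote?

A: 3/4 of 90031 = 67523.25, rounded up to 67524; 67,524 required, 67,515 in favor — not approved.
B: 3/4 of 935418 = 701563.50, rounded up to 701564; 701,564 required, 701,564 in favor — approved.

Not approved — the A shares did not give the required vote.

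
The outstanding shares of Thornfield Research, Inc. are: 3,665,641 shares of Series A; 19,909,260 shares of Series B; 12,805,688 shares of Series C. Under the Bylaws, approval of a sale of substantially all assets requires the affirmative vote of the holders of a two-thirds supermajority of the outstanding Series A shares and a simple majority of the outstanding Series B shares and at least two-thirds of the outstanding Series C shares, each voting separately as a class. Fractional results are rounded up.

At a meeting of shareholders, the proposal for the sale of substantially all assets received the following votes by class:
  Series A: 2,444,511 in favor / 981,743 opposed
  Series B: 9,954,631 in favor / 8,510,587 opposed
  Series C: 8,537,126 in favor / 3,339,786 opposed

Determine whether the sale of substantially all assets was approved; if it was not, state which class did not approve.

Approved — every class gave the required vote.

Series A: 2/3 of 3665641 = 2443760.67, rounded up to 2443761; 2,443,761 required, 2,444,511 in favor — approved.
Series B: a majority of 19909260 is 9954631; 9,954,631 required, 9,954,631 in favor — approved.
Series C: 2/3 of 12805688 = 8537125.33, rounded up to 8537126; 8,537,126 required, 8,537,126 in favor — approved.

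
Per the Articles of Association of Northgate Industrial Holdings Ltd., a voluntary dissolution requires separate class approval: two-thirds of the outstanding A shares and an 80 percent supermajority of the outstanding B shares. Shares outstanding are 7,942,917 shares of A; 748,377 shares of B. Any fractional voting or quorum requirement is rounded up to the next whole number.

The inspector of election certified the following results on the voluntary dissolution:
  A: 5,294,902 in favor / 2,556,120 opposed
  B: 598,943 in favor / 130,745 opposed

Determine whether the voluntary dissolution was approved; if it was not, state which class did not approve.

Not approved — the A shares did not give the required vote.

A: 2/3 of 7942917 = 5295278; 5,295,278 required, 5,294,902 in favor — not approved.
B: 4/5 of 748377 = 598701.60, rounded up to 598702; 598,702 required, 598,943 in favor — approved.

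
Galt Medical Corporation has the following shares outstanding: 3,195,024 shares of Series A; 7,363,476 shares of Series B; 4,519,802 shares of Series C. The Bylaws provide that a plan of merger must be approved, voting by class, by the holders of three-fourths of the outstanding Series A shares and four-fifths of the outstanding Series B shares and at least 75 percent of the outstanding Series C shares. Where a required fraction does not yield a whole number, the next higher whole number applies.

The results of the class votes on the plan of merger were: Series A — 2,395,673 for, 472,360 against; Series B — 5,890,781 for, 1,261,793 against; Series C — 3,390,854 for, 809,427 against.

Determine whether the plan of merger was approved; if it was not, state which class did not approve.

Series A: 3/4 of 3195024 = 2396268; 2,396,268 required, 2,395,673 in favor — not approved.
Series B: 4/5 of 7363476 = 5890780.80, rounded up to 5890781; 5,890,781 required, 5,890,781 in favor — approved.
Series C: 3/4 of 4519802 = 3389851.50, rounded up to 3389852; 3,389,852 required, 3,390,854 in favor — approved.

Not approved — the Series A shares did not give the required vote.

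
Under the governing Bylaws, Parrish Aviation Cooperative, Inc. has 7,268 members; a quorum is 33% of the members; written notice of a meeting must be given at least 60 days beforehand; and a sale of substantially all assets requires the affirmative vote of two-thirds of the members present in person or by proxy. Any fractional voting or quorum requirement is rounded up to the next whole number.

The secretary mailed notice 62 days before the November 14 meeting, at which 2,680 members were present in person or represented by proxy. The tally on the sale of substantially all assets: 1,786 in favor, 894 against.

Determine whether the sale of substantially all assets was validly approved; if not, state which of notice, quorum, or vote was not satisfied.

Invalid — vote requirement not satisfied.

Notice: 62 days given; 60 required. Satisfied.
Quorum: 33% of 7,268 = 2,398.44, rounded up to 2,399; 2,680 present. Satisfied.
Vote: requires two-thirds of those present (2,680); 2/3 of 2680 = 1786.67, rounded up to 1787, so 1,787 needed; 1,786 in favor. Not satisfied.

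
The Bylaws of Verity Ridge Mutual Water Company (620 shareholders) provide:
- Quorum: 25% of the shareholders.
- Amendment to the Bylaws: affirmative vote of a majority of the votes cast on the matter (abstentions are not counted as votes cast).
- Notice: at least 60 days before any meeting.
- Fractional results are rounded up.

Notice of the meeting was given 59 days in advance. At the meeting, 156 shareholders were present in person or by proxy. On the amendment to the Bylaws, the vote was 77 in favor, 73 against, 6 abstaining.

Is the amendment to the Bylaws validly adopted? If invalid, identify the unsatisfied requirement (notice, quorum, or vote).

Notice: 59 days given; 60 required. Not satisfied.
Quorum: 25% of 620 = 155; 156 present. Satisfied.
Vote: requires a majority of the votes cast (156 − 6 abstaining = 150); a majority of 150 is 76, so 76 needed; 77 in favor. Satisfied.

Invalid — notice requirement not satisfied.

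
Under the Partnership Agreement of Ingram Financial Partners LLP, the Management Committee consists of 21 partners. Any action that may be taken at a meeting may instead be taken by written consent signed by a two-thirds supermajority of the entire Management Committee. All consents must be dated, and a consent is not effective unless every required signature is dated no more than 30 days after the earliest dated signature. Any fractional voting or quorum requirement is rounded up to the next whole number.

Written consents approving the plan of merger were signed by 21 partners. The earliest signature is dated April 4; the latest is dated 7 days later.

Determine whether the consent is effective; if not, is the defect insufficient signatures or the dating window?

Effective — both the signature and dating-window requirements are satisfied.

Signatures required: a two-thirds supermajority of 21 — 2/3 of 21 = 14, so 14 needed; 21 signed. Sufficient.
Dating window: the latest signature is 7 days after the earliest; the limit is 30 days. Within the window.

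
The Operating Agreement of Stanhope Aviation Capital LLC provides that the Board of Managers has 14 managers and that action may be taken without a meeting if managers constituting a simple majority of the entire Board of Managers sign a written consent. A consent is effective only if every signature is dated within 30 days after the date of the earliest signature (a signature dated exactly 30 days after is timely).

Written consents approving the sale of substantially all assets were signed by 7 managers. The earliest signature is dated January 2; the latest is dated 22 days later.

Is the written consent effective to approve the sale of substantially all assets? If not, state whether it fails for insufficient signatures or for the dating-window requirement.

Signatures required: a simple majority of 14 — a majority of 14 is 8, so 8 needed; 7 signed. Insufficient.
Dating window: the latest signature is 22 days after the earliest; the limit is 30 days. Within the window.

Not effective — insufficient signatures.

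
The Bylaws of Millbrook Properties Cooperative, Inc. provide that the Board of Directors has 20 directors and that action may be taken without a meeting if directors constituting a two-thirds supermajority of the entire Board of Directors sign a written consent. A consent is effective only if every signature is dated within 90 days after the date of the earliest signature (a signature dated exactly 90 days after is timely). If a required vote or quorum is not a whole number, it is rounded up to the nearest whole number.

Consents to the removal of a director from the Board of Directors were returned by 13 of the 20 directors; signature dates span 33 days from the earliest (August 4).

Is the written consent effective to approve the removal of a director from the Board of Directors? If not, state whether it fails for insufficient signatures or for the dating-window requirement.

Not effective — insufficient signatures.

Signatures required: a two-thirds supermajority of 20 — 2/3 of 20 = 13.33, rounded up to 14, so 14 needed; 13 signed. Insufficient.
Dating window: the latest signature is 33 days after the earliest; the limit is 90 days. Within the window.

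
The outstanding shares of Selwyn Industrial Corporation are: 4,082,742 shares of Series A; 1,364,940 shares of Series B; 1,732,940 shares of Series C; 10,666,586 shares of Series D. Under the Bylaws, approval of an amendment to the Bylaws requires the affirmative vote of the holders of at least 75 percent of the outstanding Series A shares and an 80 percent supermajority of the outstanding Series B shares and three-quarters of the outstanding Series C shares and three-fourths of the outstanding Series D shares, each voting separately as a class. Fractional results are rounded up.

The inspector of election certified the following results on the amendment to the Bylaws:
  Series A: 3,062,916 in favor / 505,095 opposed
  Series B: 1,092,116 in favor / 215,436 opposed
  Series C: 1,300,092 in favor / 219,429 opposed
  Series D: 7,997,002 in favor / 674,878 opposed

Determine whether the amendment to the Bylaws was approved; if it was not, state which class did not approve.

Series A: 3/4 of 4082742 = 3062056.50, rounded up to 3062057; 3,062,057 required, 3,062,916 in favor — approved.
Series B: 4/5 of 1364940 = 1091952; 1,091,952 required, 1,092,116 in favor — approved.
Series C: 3/4 of 1732940 = 1299705; 1,299,705 required, 1,300,092 in favor — approved.
Series D: 3/4 of 10666586 = 7999939.50, rounded up to 7999940; 7,999,940 required, 7,997,002 in favor — not approved.

Not approved — the Series D shares did not give the required vote.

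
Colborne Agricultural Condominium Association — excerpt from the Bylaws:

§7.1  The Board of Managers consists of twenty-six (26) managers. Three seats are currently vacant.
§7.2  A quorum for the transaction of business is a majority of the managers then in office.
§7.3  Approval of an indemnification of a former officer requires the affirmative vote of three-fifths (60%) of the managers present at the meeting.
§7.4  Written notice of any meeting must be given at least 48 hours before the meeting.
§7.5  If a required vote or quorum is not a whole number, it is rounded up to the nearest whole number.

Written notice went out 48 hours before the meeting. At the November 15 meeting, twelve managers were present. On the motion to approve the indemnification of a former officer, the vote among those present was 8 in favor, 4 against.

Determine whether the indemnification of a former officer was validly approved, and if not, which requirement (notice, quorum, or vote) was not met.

Valid — all requirements satisfied.

Notice: 48 hours given; 48 required (48 ≥ 48). Satisfied.
Quorum: 12 present; quorum is 12. Satisfied.
Vote: the indemnification of a former officer requires three-fifths of the managers present (12). 3/5 of 12 = 7.20, rounded up to 8, so 8 affirmative votes are needed; 8 voted in favor. Satisfied.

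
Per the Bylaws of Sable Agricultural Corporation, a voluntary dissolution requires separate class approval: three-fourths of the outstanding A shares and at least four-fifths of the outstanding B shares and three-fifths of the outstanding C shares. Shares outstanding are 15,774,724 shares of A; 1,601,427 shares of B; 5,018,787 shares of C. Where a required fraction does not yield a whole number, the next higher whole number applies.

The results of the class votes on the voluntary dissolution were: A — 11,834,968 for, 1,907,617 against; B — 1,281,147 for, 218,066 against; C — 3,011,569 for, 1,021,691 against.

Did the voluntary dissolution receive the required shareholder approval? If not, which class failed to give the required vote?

Approved — every class gave the required vote.

A: 3/4 of 15774724 = 11831043; 11,831,043 required, 11,834,968 in favor — approved.
B: 4/5 of 1601427 = 1281141.60, rounded up to 1281142; 1,281,142 required, 1,281,147 in favor — approved.
C: 3/5 of 5018787 = 3011272.20, rounded up to 3011273; 3,011,273 required, 3,011,569 in favor — approved.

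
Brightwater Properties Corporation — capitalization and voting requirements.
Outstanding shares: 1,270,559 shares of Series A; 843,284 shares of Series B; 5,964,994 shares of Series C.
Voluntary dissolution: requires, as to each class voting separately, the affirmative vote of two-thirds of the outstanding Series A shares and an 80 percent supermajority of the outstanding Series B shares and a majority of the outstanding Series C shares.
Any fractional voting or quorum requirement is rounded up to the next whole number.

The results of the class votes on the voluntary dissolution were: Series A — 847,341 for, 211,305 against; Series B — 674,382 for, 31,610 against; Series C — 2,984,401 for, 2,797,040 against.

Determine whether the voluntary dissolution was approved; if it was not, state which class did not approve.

Not approved — the Series B shares did not give the required vote.

Series A: 2/3 of 1270559 = 847039.33, rounded up to 847040; 847,040 required, 847,341 in favor — approved.
Series B: 4/5 of 843284 = 674627.20, rounded up to 674628; 674,628 required, 674,382 in favor — not approved.
Series C: a majority of 5964994 is 2982498; 2,982,498 required, 2,984,401 in favor — approved.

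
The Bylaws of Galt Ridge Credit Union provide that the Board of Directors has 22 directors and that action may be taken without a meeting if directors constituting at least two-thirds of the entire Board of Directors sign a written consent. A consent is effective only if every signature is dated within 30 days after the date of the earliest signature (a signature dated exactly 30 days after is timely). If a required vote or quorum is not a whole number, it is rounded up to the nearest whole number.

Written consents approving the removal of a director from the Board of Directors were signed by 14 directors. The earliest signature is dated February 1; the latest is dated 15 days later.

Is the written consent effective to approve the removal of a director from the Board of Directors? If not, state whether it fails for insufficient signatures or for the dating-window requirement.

Not effective — insufficient signatures.

Signatures required: at least two-thirds of 22 — 2/3 of 22 = 14.67, rounded up to 15, so 15 needed; 14 signed. Insufficient.
Dating window: the latest signature is 15 days after the earliest; the limit is 30 days. Within the window.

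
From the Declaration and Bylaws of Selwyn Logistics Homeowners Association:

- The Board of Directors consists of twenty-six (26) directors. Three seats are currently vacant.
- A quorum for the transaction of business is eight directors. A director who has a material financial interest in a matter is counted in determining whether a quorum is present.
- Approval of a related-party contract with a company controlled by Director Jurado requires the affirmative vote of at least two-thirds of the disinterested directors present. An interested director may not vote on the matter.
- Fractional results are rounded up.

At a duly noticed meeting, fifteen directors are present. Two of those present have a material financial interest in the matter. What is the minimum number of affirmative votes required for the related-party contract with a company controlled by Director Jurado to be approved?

9

The related-party contract with a company controlled by Director Jurado requires two-thirds of the disinterested directors present (15 − 2 = 13).
2/3 of 13 = 8.67, rounded up to 9.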